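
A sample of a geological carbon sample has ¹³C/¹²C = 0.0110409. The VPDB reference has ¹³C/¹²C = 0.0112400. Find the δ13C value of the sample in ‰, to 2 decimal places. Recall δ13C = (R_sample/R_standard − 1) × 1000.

-17.71‰

δ13C = (R_sample / R_standard − 1) × 1000
R_sample / R_standard = 0.0110409 / 0.0112400 = 0.982286
δ13C = (0.982286 − 1) × 1000 = -17.714‰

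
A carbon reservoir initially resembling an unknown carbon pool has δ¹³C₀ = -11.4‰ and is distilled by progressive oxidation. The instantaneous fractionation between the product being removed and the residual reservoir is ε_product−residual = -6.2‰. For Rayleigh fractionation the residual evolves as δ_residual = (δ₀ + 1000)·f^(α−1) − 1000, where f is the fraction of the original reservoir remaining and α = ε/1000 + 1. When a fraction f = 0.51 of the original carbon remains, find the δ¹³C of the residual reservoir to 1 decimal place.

Rayleigh residual: δ_res = (δ₀ + 1000)·f^(α−1) − 1000
α = ε/1000 + 1 = 0.99380, so α − 1 = -0.00620
f^(α−1) = 0.51^(-0.00620) = 1.004183
δ_res = (-11.4 + 1000) × 1.004183 − 1000 = 992.736 − 1000 = -7.26‰

-7.3‰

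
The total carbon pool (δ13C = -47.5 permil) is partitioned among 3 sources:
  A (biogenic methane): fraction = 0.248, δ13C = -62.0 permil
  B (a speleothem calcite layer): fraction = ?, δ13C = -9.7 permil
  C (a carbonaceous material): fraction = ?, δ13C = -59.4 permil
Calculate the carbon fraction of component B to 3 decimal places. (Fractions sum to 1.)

0.252

Let f_B and f_C be the unknown fractions; fractions sum to 1 so f_B + f_C = 0.752.
Mass balance: Σ fᵢ·δᵢ = δ_bulk ⇒ f_B·(-9.7) + f_C·(-59.4) = -47.5 − (-15.376) = -32.124
Substitute f_C = 0.752 − f_B:
f_B·(-9.7 − -59.4) = -32.124 − 0.752×(-59.4) = 12.545
f_B = 12.545 / 49.7 = 0.2524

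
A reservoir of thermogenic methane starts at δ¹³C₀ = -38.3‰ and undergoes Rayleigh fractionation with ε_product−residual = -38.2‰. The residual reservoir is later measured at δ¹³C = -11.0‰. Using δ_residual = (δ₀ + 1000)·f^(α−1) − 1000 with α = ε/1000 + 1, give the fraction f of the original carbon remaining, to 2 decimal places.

0.48

α − 1 = ε/1000 = -0.0382
(δ_res + 1000)/(δ₀ + 1000) = (-11.0 + 1000)/(-38.3 + 1000) = 989.0/961.7 = 1.028387
f = 1.028387^(1/-0.0382) = exp(ln(1.028387)/-0.0382) = exp(0.02799/-0.0382)
f = exp(-0.7328) = 0.4806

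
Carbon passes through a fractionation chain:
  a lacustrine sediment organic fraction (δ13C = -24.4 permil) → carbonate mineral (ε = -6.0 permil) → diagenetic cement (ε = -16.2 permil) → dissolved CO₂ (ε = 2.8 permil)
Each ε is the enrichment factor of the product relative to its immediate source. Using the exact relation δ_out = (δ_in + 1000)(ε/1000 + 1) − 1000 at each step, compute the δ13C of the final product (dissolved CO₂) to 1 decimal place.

step 1: δ = (-24.40 + 1000)·(-6.0/1000 + 1) − 1000 = -30.25 permil
step 2: δ = (-30.25 + 1000)·(-16.2/1000 + 1) − 1000 = -45.96 permil
step 3: δ = (-45.96 + 1000)·(2.8/1000 + 1) − 1000 = -43.29 permil

-43.3 permil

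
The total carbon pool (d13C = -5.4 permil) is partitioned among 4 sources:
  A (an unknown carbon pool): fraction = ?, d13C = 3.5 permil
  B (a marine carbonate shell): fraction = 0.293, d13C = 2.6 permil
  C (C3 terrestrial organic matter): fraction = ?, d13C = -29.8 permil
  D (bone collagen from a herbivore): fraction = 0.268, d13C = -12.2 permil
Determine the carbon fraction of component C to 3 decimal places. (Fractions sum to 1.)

0.133

Let f_C and f_A be the unknown fractions; fractions sum to 1 so f_C + f_A = 0.439.
Mass balance: Σ fᵢ·δᵢ = δ_bulk ⇒ f_C·(-29.8) + f_A·(3.5) = -5.4 − (-2.508) = -2.892
Substitute f_A = 0.439 − f_C:
f_C·(-29.8 − 3.5) = -2.892 − 0.439×(3.5) = -4.429
f_C = -4.429 / -33.3 = 0.1330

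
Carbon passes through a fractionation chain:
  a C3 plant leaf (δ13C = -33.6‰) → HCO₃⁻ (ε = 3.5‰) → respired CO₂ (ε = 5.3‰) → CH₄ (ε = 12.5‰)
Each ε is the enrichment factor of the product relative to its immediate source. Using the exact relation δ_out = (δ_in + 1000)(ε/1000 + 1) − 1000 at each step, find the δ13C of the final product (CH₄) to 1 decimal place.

-12.9‰

step 1: δ = (-33.60 + 1000)·(3.5/1000 + 1) − 1000 = -30.22‰
step 2: δ = (-30.22 + 1000)·(5.3/1000 + 1) − 1000 = -25.08‰
step 3: δ = (-25.08 + 1000)·(12.5/1000 + 1) − 1000 = -12.89‰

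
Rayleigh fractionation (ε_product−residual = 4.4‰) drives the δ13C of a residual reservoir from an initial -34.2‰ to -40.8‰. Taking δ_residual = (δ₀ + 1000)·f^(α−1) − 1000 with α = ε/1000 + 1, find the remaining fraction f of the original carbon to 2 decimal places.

α − 1 = ε/1000 = 0.0044
(δ_res + 1000)/(δ₀ + 1000) = (-40.8 + 1000)/(-34.2 + 1000) = 959.2/965.8 = 0.993166
f = 0.993166^(1/0.0044) = exp(ln(0.993166)/0.0044) = exp(-0.00686/0.0044)
f = exp(-1.5584) = 0.2105

0.21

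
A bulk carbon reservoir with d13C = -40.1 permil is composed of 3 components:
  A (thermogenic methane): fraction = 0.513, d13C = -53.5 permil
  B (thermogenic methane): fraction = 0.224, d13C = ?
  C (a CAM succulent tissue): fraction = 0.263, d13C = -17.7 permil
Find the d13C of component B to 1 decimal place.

Isotope mass balance: δ_bulk = Σ fᵢ·δᵢ.
-40.1 = 0.513×(-53.5) + 0.224×δ_B + 0.263×(-17.7)
0.224·δ_B = -40.1 − (-32.101) = -7.999
δ_B = -7.999 / 0.224 = -35.71 permil

-35.7 permil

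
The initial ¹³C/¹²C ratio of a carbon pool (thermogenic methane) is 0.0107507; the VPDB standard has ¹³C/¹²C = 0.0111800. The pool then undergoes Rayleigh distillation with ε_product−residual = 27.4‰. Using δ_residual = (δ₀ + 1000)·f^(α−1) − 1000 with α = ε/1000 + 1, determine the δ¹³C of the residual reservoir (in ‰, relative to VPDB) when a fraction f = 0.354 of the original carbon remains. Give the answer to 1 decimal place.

-65.4‰

δ₀ = (0.0107507/0.0111800 − 1)×1000 = (0.961601 − 1)×1000 = -38.399‰
α − 1 = ε/1000 = 0.0274
f^(α−1) = 0.354^(0.0274) = 0.971947
δ_res = (-38.399 + 1000) × 0.971947 − 1000 = 934.626 − 1000 = -65.37‰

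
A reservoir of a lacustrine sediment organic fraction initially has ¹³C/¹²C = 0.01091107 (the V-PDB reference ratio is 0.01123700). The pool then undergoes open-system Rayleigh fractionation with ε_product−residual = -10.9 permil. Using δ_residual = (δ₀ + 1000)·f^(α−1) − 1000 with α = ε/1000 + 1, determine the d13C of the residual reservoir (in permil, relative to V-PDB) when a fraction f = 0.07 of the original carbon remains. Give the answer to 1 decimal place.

δ₀ = (0.01091107/0.01123700 − 1)×1000 = (0.970995 − 1)×1000 = -29.005 permil
α − 1 = ε/1000 = -0.0109
f^(α−1) = 0.07^(-0.0109) = 1.029410
δ_res = (-29.005 + 1000) × 1.029410 − 1000 = 999.552 − 1000 = -0.45 permil

-0.4 permil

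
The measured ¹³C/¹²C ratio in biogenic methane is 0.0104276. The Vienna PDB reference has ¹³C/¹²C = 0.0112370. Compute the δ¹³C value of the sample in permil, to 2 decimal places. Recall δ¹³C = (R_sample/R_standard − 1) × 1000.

δ¹³C = (R_sample / R_standard − 1) × 1000
R_sample / R_standard = 0.0104276 / 0.0112370 = 0.927970
δ¹³C = (0.927970 − 1) × 1000 = -72.030 permil

-72.03 permil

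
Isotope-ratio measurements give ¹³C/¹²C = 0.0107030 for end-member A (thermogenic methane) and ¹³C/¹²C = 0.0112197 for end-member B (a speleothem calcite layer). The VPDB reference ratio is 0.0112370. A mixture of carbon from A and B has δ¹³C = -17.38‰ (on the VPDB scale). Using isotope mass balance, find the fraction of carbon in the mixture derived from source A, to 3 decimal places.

δ_A = (0.0107030/0.0112370 − 1)×1000 = (0.952478 − 1)×1000 = -47.522‰
δ_B = (0.0112197/0.0112370 − 1)×1000 = (0.998460 − 1)×1000 = -1.540‰
f_A = (δ_mix − δ_B)/(δ_A − δ_B) = (-17.38 − (-1.540))/(-47.522 − (-1.540))
f_A = -15.840 / -45.982 = 0.3445

0.344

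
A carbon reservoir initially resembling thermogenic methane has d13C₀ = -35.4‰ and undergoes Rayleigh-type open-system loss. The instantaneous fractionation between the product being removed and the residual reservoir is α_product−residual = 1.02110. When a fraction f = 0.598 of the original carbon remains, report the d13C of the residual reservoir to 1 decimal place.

-45.8‰

Rayleigh residual: δ_res = (δ₀ + 1000)·f^(α−1) − 1000
α − 1 = 0.02110
f^(α−1) = 0.598^(0.02110) = 0.989210
δ_res = (-35.4 + 1000) × 0.989210 − 1000 = 954.192 − 1000 = -45.81‰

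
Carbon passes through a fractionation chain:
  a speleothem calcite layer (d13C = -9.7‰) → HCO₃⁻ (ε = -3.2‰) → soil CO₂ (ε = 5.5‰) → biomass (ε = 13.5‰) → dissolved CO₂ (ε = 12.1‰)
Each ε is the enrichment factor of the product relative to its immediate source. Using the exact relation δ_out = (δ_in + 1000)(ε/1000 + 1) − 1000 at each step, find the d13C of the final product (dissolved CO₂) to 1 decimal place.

step 1: δ = (-9.70 + 1000)·(-3.2/1000 + 1) − 1000 = -12.87‰
step 2: δ = (-12.87 + 1000)·(5.5/1000 + 1) − 1000 = -7.44‰
step 3: δ = (-7.44 + 1000)·(13.5/1000 + 1) − 1000 = 5.96‰
step 4: δ = (5.96 + 1000)·(12.1/1000 + 1) − 1000 = 18.13‰

18.1‰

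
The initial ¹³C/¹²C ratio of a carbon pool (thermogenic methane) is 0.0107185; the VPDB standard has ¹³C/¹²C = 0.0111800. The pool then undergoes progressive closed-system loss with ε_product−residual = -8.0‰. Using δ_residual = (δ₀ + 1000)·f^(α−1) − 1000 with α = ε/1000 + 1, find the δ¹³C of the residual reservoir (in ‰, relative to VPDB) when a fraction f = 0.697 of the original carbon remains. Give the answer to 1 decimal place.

δ₀ = (0.0107185/0.0111800 − 1)×1000 = (0.958721 − 1)×1000 = -41.279‰
α − 1 = ε/1000 = -0.0080
f^(α−1) = 0.697^(-0.0080) = 1.002892
δ_res = (-41.279 + 1000) × 1.002892 − 1000 = 961.493 − 1000 = -38.51‰

-38.5‰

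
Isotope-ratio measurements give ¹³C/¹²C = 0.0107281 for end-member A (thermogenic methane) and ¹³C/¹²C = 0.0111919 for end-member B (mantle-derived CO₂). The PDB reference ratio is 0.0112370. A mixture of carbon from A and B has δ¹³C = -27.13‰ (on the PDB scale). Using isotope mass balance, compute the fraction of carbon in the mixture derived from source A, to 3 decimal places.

0.560

δ_A = (0.0107281/0.0112370 − 1)×1000 = (0.954712 − 1)×1000 = -45.288‰
δ_B = (0.0111919/0.0112370 − 1)×1000 = (0.995986 − 1)×1000 = -4.014‰
f_A = (δ_mix − δ_B)/(δ_A − δ_B) = (-27.13 − (-4.014))/(-45.288 − (-4.014))
f_A = -23.116 / -41.274 = 0.5601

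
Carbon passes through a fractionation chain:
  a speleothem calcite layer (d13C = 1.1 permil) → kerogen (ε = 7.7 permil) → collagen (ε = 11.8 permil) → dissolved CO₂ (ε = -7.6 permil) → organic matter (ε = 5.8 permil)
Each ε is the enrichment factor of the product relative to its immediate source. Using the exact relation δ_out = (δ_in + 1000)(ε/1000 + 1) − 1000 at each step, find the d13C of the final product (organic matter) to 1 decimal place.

step 1: δ = (1.10 + 1000)·(7.7/1000 + 1) − 1000 = 8.81 permil
step 2: δ = (8.81 + 1000)·(11.8/1000 + 1) − 1000 = 20.71 permil
step 3: δ = (20.71 + 1000)·(-7.6/1000 + 1) − 1000 = 12.95 permil
step 4: δ = (12.95 + 1000)·(5.8/1000 + 1) − 1000 = 18.83 permil

18.8 permil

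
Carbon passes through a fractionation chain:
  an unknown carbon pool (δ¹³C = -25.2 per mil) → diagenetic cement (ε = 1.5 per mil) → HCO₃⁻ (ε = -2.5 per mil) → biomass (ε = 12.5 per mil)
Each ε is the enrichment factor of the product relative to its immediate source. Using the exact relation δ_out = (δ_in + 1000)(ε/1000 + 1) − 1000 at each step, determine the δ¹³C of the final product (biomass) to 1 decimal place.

-14.0 per mil

step 1: δ = (-25.20 + 1000)·(1.5/1000 + 1) − 1000 = -23.74 per mil
step 2: δ = (-23.74 + 1000)·(-2.5/1000 + 1) − 1000 = -26.18 per mil
step 3: δ = (-26.18 + 1000)·(12.5/1000 + 1) − 1000 = -14.01 per mil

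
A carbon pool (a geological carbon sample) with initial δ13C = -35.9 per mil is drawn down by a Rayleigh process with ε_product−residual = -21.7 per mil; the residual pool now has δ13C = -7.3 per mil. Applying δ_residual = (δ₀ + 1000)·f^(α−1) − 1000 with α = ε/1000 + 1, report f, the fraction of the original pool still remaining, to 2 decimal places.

α − 1 = ε/1000 = -0.0217
(δ_res + 1000)/(δ₀ + 1000) = (-7.3 + 1000)/(-35.9 + 1000) = 992.7/964.1 = 1.029665
f = 1.029665^(1/-0.0217) = exp(ln(1.029665)/-0.0217) = exp(0.02923/-0.0217)
f = exp(-1.3472) = 0.2600

0.26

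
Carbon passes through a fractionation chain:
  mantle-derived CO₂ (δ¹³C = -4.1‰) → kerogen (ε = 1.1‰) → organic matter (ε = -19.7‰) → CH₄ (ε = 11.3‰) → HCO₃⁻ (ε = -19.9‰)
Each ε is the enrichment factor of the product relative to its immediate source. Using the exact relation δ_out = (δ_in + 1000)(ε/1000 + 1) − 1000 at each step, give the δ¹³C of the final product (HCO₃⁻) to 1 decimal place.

-31.3‰

step 1: δ = (-4.10 + 1000)·(1.1/1000 + 1) − 1000 = -3.00‰
step 2: δ = (-3.00 + 1000)·(-19.7/1000 + 1) − 1000 = -22.65‰
step 3: δ = (-22.65 + 1000)·(11.3/1000 + 1) − 1000 = -11.60‰
step 4: δ = (-11.60 + 1000)·(-19.9/1000 + 1) − 1000 = -31.27‰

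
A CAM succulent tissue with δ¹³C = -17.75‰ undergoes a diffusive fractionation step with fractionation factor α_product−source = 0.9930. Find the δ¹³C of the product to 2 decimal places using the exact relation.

-24.63‰

δ_product = (δ_source + 1000)·α − 1000
δ_product = (-17.75 + 1000) × 0.9930 − 1000
δ_product = 975.374 − 1000 = -24.626‰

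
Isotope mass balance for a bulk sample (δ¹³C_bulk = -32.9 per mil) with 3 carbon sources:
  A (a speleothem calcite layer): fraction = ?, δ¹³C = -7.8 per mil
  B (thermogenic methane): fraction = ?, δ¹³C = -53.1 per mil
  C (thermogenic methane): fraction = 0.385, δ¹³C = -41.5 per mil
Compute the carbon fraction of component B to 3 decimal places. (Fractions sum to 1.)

Let f_B and f_A be the unknown fractions; fractions sum to 1 so f_B + f_A = 0.615.
Mass balance: Σ fᵢ·δᵢ = δ_bulk ⇒ f_B·(-53.1) + f_A·(-7.8) = -32.9 − (-15.978) = -16.922
Substitute f_A = 0.615 − f_B:
f_B·(-53.1 − -7.8) = -16.922 − 0.615×(-7.8) = -12.125
f_B = -12.125 / -45.3 = 0.2677

0.268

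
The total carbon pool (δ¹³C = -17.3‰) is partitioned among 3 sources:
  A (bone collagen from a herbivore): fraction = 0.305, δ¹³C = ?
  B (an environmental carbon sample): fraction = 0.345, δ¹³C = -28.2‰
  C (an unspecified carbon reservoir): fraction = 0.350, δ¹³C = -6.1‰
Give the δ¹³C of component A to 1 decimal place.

Isotope mass balance: δ_bulk = Σ fᵢ·δᵢ.
-17.3 = 0.305×δ_A + 0.345×(-28.2) + 0.350×(-6.1)
0.305·δ_A = -17.3 − (-11.864) = -5.436
δ_A = -5.436 / 0.305 = -17.82‰

-17.8‰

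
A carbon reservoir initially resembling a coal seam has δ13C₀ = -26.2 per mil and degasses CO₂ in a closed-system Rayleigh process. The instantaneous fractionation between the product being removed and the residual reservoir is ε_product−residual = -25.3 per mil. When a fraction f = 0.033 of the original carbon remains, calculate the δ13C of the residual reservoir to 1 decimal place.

Rayleigh residual: δ_res = (δ₀ + 1000)·f^(α−1) − 1000
α = ε/1000 + 1 = 0.97470, so α − 1 = -0.02530
f^(α−1) = 0.033^(-0.02530) = 1.090138
δ_res = (-26.2 + 1000) × 1.090138 − 1000 = 1061.577 − 1000 = 61.58 per mil

61.6 per mil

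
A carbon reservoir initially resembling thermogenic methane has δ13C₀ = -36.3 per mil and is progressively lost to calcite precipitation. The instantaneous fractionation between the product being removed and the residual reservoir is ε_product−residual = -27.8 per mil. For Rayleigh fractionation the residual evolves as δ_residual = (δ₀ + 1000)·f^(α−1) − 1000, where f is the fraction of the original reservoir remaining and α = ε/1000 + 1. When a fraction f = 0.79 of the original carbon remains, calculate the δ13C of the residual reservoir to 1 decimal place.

Rayleigh residual: δ_res = (δ₀ + 1000)·f^(α−1) − 1000
α = ε/1000 + 1 = 0.97220, so α − 1 = -0.02780
f^(α−1) = 0.79^(-0.02780) = 1.006575
δ_res = (-36.3 + 1000) × 1.006575 − 1000 = 970.036 − 1000 = -29.96 per mil

-30.0 per mil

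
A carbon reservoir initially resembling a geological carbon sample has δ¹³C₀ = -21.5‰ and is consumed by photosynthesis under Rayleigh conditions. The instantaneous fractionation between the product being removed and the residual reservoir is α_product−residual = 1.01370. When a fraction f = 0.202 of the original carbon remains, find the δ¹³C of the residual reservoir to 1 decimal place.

Rayleigh residual: δ_res = (δ₀ + 1000)·f^(α−1) − 1000
α − 1 = 0.01370
f^(α−1) = 0.202^(0.01370) = 0.978325
δ_res = (-21.5 + 1000) × 0.978325 − 1000 = 957.291 − 1000 = -42.71‰

-42.7‰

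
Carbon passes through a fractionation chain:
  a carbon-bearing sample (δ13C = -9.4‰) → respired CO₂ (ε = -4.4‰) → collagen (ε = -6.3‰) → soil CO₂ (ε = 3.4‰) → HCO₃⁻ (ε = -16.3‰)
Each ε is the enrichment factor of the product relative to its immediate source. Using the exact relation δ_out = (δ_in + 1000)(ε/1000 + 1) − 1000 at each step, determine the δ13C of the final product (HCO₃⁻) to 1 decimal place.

-32.7‰

step 1: δ = (-9.40 + 1000)·(-4.4/1000 + 1) − 1000 = -13.76‰
step 2: δ = (-13.76 + 1000)·(-6.3/1000 + 1) − 1000 = -19.97‰
step 3: δ = (-19.97 + 1000)·(3.4/1000 + 1) − 1000 = -16.64‰
step 4: δ = (-16.64 + 1000)·(-16.3/1000 + 1) − 1000 = -32.67‰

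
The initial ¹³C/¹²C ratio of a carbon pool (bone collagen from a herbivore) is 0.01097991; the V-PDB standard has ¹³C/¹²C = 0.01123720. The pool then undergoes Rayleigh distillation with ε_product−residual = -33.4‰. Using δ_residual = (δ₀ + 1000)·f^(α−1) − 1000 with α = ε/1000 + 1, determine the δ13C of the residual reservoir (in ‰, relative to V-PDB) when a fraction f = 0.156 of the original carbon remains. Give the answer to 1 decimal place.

δ₀ = (0.01097991/0.01123720 − 1)×1000 = (0.977104 − 1)×1000 = -22.896‰
α − 1 = ε/1000 = -0.0334
f^(α−1) = 0.156^(-0.0334) = 1.064020
δ_res = (-22.896 + 1000) × 1.064020 − 1000 = 1039.658 − 1000 = 39.66‰

39.7‰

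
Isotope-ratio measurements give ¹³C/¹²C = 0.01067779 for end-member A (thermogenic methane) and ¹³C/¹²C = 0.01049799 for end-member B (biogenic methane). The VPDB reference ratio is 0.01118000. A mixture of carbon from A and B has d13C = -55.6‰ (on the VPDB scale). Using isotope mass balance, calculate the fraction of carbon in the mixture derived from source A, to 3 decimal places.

0.336

δ_A = (0.01067779/0.01118000 − 1)×1000 = (0.955080 − 1)×1000 = -44.920‰
δ_B = (0.01049799/0.01118000 − 1)×1000 = (0.938997 − 1)×1000 = -61.003‰
f_A = (δ_mix − δ_B)/(δ_A − δ_B) = (-55.6 − (-61.003))/(-44.920 − (-61.003))
f_A = 5.403 / 16.082 = 0.3359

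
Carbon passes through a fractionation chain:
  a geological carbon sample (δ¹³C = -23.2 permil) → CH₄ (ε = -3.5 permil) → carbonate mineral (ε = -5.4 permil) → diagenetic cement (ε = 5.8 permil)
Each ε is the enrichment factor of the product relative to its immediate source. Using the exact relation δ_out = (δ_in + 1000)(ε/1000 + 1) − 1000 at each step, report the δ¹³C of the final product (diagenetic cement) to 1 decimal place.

step 1: δ = (-23.20 + 1000)·(-3.5/1000 + 1) − 1000 = -26.62 permil
step 2: δ = (-26.62 + 1000)·(-5.4/1000 + 1) − 1000 = -31.88 permil
step 3: δ = (-31.88 + 1000)·(5.8/1000 + 1) − 1000 = -26.26 permil

-26.3 permil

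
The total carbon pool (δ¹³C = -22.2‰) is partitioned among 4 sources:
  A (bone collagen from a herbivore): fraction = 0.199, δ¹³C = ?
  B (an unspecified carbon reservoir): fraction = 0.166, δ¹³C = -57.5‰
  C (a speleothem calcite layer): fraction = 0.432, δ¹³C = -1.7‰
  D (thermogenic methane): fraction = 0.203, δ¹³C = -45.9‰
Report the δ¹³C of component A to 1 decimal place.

Isotope mass balance: δ_bulk = Σ fᵢ·δᵢ.
-22.2 = 0.199×δ_A + 0.166×(-57.5) + 0.432×(-1.7) + 0.203×(-45.9)
0.199·δ_A = -22.2 − (-19.597) = -2.603
δ_A = -2.603 / 0.199 = -13.08‰

-13.1‰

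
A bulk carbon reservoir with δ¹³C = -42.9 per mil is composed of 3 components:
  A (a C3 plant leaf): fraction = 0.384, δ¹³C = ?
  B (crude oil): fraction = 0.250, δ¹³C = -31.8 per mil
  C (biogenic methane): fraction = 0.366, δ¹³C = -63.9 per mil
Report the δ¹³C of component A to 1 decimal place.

-30.1 per mil

Isotope mass balance: δ_bulk = Σ fᵢ·δᵢ.
-42.9 = 0.384×δ_A + 0.250×(-31.8) + 0.366×(-63.9)
0.384·δ_A = -42.9 − (-31.337) = -11.563
δ_A = -11.563 / 0.384 = -30.11 per mil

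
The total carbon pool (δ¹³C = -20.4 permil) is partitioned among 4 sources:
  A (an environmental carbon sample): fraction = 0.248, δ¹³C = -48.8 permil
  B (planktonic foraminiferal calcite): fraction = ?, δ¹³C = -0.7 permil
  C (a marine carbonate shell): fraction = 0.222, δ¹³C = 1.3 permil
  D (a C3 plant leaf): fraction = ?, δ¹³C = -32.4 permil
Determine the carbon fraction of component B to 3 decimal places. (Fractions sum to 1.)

0.271

Let f_B and f_D be the unknown fractions; fractions sum to 1 so f_B + f_D = 0.530.
Mass balance: Σ fᵢ·δᵢ = δ_bulk ⇒ f_B·(-0.7) + f_D·(-32.4) = -20.4 − (-11.814) = -8.586
Substitute f_D = 0.530 − f_B:
f_B·(-0.7 − -32.4) = -8.586 − 0.530×(-32.4) = 8.586
f_B = 8.586 / 31.7 = 0.2708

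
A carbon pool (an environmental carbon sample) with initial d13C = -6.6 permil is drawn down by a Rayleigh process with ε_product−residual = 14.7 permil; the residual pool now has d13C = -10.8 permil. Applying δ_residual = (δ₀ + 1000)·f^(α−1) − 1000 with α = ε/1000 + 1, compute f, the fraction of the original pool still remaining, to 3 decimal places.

α − 1 = ε/1000 = 0.0147
(δ_res + 1000)/(δ₀ + 1000) = (-10.8 + 1000)/(-6.6 + 1000) = 989.2/993.4 = 0.995772
f = 0.995772^(1/0.0147) = exp(ln(0.995772)/0.0147) = exp(-0.00424/0.0147)
f = exp(-0.2882) = 0.7496

0.750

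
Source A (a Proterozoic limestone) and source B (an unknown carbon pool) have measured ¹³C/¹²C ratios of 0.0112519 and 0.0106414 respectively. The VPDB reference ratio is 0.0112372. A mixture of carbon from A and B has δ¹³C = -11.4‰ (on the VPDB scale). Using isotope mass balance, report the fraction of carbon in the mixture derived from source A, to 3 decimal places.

0.766

δ_A = (0.0112519/0.0112372 − 1)×1000 = (1.001308 − 1)×1000 = 1.308‰
δ_B = (0.0106414/0.0112372 − 1)×1000 = (0.946980 − 1)×1000 = -53.020‰
f_A = (δ_mix − δ_B)/(δ_A − δ_B) = (-11.4 − (-53.020))/(1.308 − (-53.020))
f_A = 41.620 / 54.328 = 0.7661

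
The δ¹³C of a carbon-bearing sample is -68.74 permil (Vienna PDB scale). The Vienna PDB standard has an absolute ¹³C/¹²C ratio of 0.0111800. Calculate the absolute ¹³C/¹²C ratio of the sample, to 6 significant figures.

0.0104115

R_sample = R_standard × (δ¹³C/1000 + 1)
R_sample = 0.0111800 × (-68.74/1000 + 1) = 0.0111800 × 0.931260
R_sample = 0.0104115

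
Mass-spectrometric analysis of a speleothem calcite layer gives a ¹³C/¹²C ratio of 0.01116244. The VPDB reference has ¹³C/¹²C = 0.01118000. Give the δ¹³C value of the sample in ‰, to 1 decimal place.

-1.6‰

δ¹³C = (R_sample / R_standard − 1) × 1000
R_sample / R_standard = 0.01116244 / 0.01118000 = 0.998429
δ¹³C = (0.998429 − 1) × 1000 = -1.57‰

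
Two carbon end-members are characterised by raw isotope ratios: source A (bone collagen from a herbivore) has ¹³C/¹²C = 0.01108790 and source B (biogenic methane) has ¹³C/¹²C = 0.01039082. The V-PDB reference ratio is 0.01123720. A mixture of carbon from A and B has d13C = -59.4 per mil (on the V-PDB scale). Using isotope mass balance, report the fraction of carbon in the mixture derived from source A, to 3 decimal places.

δ_A = (0.01108790/0.01123720 − 1)×1000 = (0.986714 − 1)×1000 = -13.286 per mil
δ_B = (0.01039082/0.01123720 − 1)×1000 = (0.924681 − 1)×1000 = -75.319 per mil
f_A = (δ_mix − δ_B)/(δ_A − δ_B) = (-59.4 − (-75.319))/(-13.286 − (-75.319))
f_A = 15.919 / 62.033 = 0.2566

0.257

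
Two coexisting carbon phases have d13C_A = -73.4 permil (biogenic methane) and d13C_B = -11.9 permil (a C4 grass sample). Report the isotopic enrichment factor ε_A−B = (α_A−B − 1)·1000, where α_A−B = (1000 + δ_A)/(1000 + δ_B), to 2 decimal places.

-62.24 permil

α_A−B = (1000 + -73.4) / (1000 + -11.9) = 926.6 / 988.1 = 0.937759
ε_A−B = (0.937759 − 1) × 1000 = -62.241 permil
(The approximation ε ≈ δ_A − δ_B would give -61.5 permil.)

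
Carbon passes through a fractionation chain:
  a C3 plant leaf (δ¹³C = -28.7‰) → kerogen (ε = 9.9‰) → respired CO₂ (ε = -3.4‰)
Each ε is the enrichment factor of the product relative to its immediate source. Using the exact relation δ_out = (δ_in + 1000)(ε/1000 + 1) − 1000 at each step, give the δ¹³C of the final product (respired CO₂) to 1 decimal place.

step 1: δ = (-28.70 + 1000)·(9.9/1000 + 1) − 1000 = -19.08‰
step 2: δ = (-19.08 + 1000)·(-3.4/1000 + 1) − 1000 = -22.42‰

-22.4‰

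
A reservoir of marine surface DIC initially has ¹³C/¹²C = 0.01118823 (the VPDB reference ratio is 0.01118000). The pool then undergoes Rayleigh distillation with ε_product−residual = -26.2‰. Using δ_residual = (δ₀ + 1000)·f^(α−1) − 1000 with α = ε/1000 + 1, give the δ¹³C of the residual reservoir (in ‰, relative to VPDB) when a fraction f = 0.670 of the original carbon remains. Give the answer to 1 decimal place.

δ₀ = (0.01118823/0.01118000 − 1)×1000 = (1.000736 − 1)×1000 = 0.736‰
α − 1 = ε/1000 = -0.0262
f^(α−1) = 0.670^(-0.0262) = 1.010548
δ_res = (0.736 + 1000) × 1.010548 − 1000 = 1011.292 − 1000 = 11.29‰

11.3‰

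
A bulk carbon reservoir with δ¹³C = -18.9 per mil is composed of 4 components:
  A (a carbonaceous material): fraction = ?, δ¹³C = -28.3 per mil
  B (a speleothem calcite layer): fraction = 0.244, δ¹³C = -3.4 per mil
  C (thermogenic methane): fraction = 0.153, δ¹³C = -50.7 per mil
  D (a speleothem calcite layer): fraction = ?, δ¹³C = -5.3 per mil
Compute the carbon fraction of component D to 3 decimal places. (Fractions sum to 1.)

Let f_D and f_A be the unknown fractions; fractions sum to 1 so f_D + f_A = 0.603.
Mass balance: Σ fᵢ·δᵢ = δ_bulk ⇒ f_D·(-5.3) + f_A·(-28.3) = -18.9 − (-8.587) = -10.313
Substitute f_A = 0.603 − f_D:
f_D·(-5.3 − -28.3) = -10.313 − 0.603×(-28.3) = 6.752
f_D = 6.752 / 23.0 = 0.2935

0.294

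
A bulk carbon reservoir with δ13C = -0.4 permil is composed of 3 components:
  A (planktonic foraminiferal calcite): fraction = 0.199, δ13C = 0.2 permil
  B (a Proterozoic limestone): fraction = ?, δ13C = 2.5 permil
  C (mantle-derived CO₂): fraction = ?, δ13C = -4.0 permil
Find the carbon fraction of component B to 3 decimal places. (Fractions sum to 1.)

0.425

Let f_B and f_C be the unknown fractions; fractions sum to 1 so f_B + f_C = 0.801.
Mass balance: Σ fᵢ·δᵢ = δ_bulk ⇒ f_B·(2.5) + f_C·(-4.0) = -0.4 − (0.040) = -0.440
Substitute f_C = 0.801 − f_B:
f_B·(2.5 − -4.0) = -0.440 − 0.801×(-4.0) = 2.764
f_B = 2.764 / 6.5 = 0.4253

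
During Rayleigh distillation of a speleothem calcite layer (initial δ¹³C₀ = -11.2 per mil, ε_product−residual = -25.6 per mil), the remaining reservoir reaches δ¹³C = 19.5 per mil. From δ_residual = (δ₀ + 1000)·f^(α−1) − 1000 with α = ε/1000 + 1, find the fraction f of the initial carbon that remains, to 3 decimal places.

0.303

α − 1 = ε/1000 = -0.0256
(δ_res + 1000)/(δ₀ + 1000) = (19.5 + 1000)/(-11.2 + 1000) = 1019.5/988.8 = 1.031048
f = 1.031048^(1/-0.0256) = exp(ln(1.031048)/-0.0256) = exp(0.03058/-0.0256)
f = exp(-1.1944) = 0.3029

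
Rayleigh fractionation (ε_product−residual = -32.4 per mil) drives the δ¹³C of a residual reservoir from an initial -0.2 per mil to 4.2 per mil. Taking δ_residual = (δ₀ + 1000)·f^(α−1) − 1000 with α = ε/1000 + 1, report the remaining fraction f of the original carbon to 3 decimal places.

α − 1 = ε/1000 = -0.0324
(δ_res + 1000)/(δ₀ + 1000) = (4.2 + 1000)/(-0.2 + 1000) = 1004.2/999.8 = 1.004401
f = 1.004401^(1/-0.0324) = exp(ln(1.004401)/-0.0324) = exp(0.00439/-0.0324)
f = exp(-0.1355) = 0.8733

0.873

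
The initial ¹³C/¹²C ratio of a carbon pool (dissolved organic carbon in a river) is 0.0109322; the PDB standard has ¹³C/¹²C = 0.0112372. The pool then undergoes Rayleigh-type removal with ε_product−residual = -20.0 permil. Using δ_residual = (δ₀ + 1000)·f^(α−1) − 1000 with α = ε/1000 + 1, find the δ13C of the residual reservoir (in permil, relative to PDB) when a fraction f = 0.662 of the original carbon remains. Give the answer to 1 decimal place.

-19.1 permil

δ₀ = (0.0109322/0.0112372 − 1)×1000 = (0.972858 − 1)×1000 = -27.142 permil
α − 1 = ε/1000 = -0.0200
f^(α−1) = 0.662^(-0.0200) = 1.008284
δ_res = (-27.142 + 1000) × 1.008284 − 1000 = 980.917 − 1000 = -19.08 permil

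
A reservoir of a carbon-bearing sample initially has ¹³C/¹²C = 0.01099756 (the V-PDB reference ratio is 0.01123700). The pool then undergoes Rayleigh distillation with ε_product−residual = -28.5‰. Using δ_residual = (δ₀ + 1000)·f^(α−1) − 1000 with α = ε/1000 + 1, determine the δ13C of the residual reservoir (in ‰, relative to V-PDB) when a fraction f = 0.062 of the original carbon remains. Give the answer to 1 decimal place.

59.4‰

δ₀ = (0.01099756/0.01123700 − 1)×1000 = (0.978692 − 1)×1000 = -21.308‰
α − 1 = ε/1000 = -0.0285
f^(α−1) = 0.062^(-0.0285) = 1.082472
δ_res = (-21.308 + 1000) × 1.082472 − 1000 = 1059.407 − 1000 = 59.41‰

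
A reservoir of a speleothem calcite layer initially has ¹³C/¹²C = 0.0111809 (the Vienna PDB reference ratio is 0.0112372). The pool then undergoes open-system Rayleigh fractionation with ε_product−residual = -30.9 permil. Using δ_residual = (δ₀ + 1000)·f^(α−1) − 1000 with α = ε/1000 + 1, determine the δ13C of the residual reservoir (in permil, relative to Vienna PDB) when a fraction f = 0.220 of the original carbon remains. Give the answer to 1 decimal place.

42.6 permil

δ₀ = (0.0111809/0.0112372 − 1)×1000 = (0.994990 − 1)×1000 = -5.010 permil
α − 1 = ε/1000 = -0.0309
f^(α−1) = 0.220^(-0.0309) = 1.047898
δ_res = (-5.010 + 1000) × 1.047898 − 1000 = 1042.648 − 1000 = 42.65 permil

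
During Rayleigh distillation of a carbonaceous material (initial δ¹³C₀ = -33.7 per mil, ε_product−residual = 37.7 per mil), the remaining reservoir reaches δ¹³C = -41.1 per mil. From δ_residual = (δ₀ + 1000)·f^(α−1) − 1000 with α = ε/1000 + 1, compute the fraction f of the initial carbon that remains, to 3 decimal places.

0.816

α − 1 = ε/1000 = 0.0377
(δ_res + 1000)/(δ₀ + 1000) = (-41.1 + 1000)/(-33.7 + 1000) = 958.9/966.3 = 0.992342
f = 0.992342^(1/0.0377) = exp(ln(0.992342)/0.0377) = exp(-0.00769/0.0377)
f = exp(-0.2039) = 0.8155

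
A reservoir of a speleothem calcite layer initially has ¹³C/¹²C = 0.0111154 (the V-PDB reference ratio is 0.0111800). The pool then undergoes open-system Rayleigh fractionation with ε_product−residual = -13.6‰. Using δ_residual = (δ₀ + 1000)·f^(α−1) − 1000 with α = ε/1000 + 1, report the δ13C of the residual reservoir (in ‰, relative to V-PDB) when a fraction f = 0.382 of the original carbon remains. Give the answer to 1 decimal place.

7.3‰

δ₀ = (0.0111154/0.0111800 − 1)×1000 = (0.994222 − 1)×1000 = -5.778‰
α − 1 = ε/1000 = -0.0136
f^(α−1) = 0.382^(-0.0136) = 1.013174
δ_res = (-5.778 + 1000) × 1.013174 − 1000 = 1007.319 − 1000 = 7.32‰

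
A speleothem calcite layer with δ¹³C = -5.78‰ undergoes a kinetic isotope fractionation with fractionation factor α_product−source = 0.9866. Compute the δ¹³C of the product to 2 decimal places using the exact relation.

δ_product = (δ_source + 1000)·α − 1000
δ_product = (-5.78 + 1000) × 0.9866 − 1000
δ_product = 980.897 − 1000 = -19.103‰

-19.10‰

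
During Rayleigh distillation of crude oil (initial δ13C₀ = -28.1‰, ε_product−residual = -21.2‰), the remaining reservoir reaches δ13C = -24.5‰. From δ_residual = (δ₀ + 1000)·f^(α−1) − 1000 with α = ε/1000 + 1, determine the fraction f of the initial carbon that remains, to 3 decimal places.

0.840

α − 1 = ε/1000 = -0.0212
(δ_res + 1000)/(δ₀ + 1000) = (-24.5 + 1000)/(-28.1 + 1000) = 975.5/971.9 = 1.003704
f = 1.003704^(1/-0.0212) = exp(ln(1.003704)/-0.0212) = exp(0.00370/-0.0212)
f = exp(-0.1744) = 0.8400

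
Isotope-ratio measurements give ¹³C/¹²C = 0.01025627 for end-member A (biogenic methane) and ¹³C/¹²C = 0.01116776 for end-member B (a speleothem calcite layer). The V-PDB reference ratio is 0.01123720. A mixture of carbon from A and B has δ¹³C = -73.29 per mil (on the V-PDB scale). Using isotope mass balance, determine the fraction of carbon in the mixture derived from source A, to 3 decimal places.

δ_A = (0.01025627/0.01123720 − 1)×1000 = (0.912707 − 1)×1000 = -87.293 per mil
δ_B = (0.01116776/0.01123720 − 1)×1000 = (0.993821 − 1)×1000 = -6.179 per mil
f_A = (δ_mix − δ_B)/(δ_A − δ_B) = (-73.29 − (-6.179))/(-87.293 − (-6.179))
f_A = -67.111 / -81.114 = 0.8274

0.827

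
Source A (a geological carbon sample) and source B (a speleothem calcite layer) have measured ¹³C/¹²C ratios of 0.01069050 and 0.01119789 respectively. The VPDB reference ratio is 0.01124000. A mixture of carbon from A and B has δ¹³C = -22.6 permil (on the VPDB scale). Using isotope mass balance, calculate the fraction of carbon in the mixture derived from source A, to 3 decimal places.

0.418

δ_A = (0.01069050/0.01124000 − 1)×1000 = (0.951112 − 1)×1000 = -48.888 permil
δ_B = (0.01119789/0.01124000 − 1)×1000 = (0.996254 − 1)×1000 = -3.746 permil
f_A = (δ_mix − δ_B)/(δ_A − δ_B) = (-22.6 − (-3.746))/(-48.888 − (-3.746))
f_A = -18.854 / -45.141 = 0.4177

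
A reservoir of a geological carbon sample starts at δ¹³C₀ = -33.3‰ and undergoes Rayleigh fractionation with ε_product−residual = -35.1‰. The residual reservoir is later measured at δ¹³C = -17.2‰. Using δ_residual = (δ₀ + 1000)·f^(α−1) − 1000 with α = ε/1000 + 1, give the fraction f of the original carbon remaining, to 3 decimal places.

0.625

α − 1 = ε/1000 = -0.0351
(δ_res + 1000)/(δ₀ + 1000) = (-17.2 + 1000)/(-33.3 + 1000) = 982.8/966.7 = 1.016655
f = 1.016655^(1/-0.0351) = exp(ln(1.016655)/-0.0351) = exp(0.01652/-0.0351)
f = exp(-0.4706) = 0.6246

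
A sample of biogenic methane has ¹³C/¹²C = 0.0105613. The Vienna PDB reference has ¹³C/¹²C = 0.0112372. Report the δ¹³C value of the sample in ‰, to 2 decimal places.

-60.15‰

δ¹³C = (R_sample / R_standard − 1) × 1000
R_sample / R_standard = 0.0105613 / 0.0112372 = 0.939852
δ¹³C = (0.939852 − 1) × 1000 = -60.148‰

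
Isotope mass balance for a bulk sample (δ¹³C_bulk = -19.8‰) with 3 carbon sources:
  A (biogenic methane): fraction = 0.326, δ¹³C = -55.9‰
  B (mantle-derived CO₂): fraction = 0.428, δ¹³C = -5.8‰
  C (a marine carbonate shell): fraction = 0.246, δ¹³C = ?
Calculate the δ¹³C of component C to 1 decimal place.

Isotope mass balance: δ_bulk = Σ fᵢ·δᵢ.
-19.8 = 0.326×(-55.9) + 0.428×(-5.8) + 0.246×δ_C
0.246·δ_C = -19.8 − (-20.706) = 0.906
δ_C = 0.906 / 0.246 = 3.68‰

3.7‰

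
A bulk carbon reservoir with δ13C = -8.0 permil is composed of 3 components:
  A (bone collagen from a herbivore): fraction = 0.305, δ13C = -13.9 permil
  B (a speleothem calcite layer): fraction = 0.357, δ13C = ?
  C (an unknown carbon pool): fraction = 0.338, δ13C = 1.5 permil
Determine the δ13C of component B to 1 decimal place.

-12.0 permil

Isotope mass balance: δ_bulk = Σ fᵢ·δᵢ.
-8.0 = 0.305×(-13.9) + 0.357×δ_B + 0.338×(1.5)
0.357·δ_B = -8.0 − (-3.732) = -4.268
δ_B = -4.268 / 0.357 = -11.95 permil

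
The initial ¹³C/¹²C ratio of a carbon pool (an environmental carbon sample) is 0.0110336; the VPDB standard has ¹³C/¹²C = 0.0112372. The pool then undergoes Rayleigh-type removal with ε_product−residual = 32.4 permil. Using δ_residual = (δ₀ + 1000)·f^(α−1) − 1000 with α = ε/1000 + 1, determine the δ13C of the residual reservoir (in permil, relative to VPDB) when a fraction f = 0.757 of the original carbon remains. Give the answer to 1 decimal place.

-26.9 permil

δ₀ = (0.0110336/0.0112372 − 1)×1000 = (0.981882 − 1)×1000 = -18.118 permil
α − 1 = ε/1000 = 0.0324
f^(α−1) = 0.757^(0.0324) = 0.991021
δ_res = (-18.118 + 1000) × 0.991021 − 1000 = 973.065 − 1000 = -26.94 permil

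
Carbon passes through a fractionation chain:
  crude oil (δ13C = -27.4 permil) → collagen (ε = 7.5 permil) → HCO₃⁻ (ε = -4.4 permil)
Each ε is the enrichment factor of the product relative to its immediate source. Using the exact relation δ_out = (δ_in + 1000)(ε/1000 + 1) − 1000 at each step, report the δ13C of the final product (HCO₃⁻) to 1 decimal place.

-24.4 permil

step 1: δ = (-27.40 + 1000)·(7.5/1000 + 1) − 1000 = -20.11 permil
step 2: δ = (-20.11 + 1000)·(-4.4/1000 + 1) − 1000 = -24.42 permil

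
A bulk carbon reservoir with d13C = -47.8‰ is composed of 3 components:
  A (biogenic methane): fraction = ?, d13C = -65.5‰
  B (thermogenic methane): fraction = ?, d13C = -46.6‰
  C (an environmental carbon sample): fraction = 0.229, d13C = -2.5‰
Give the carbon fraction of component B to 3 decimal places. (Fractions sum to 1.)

0.173

Let f_B and f_A be the unknown fractions; fractions sum to 1 so f_B + f_A = 0.771.
Mass balance: Σ fᵢ·δᵢ = δ_bulk ⇒ f_B·(-46.6) + f_A·(-65.5) = -47.8 − (-0.573) = -47.227
Substitute f_A = 0.771 − f_B:
f_B·(-46.6 − -65.5) = -47.227 − 0.771×(-65.5) = 3.273
f_B = 3.273 / 18.9 = 0.1732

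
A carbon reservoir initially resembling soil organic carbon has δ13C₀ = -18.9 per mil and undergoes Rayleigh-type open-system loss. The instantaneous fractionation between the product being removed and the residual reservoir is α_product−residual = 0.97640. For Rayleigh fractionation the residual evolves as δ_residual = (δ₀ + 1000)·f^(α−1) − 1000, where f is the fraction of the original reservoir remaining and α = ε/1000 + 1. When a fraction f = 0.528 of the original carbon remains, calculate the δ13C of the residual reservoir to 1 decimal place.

Rayleigh residual: δ_res = (δ₀ + 1000)·f^(α−1) − 1000
α − 1 = -0.02360
f^(α−1) = 0.528^(-0.02360) = 1.015187
δ_res = (-18.9 + 1000) × 1.015187 − 1000 = 995.999 − 1000 = -4.00 per mil

-4.0 per mil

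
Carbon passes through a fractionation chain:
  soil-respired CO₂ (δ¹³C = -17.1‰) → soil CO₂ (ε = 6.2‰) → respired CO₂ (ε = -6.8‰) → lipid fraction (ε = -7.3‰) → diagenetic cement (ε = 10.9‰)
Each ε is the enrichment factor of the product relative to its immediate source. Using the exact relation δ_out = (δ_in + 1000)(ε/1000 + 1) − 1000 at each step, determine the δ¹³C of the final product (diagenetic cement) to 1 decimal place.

step 1: δ = (-17.10 + 1000)·(6.2/1000 + 1) − 1000 = -11.01‰
step 2: δ = (-11.01 + 1000)·(-6.8/1000 + 1) − 1000 = -17.73‰
step 3: δ = (-17.73 + 1000)·(-7.3/1000 + 1) − 1000 = -24.90‰
step 4: δ = (-24.90 + 1000)·(10.9/1000 + 1) − 1000 = -14.27‰

-14.3‰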